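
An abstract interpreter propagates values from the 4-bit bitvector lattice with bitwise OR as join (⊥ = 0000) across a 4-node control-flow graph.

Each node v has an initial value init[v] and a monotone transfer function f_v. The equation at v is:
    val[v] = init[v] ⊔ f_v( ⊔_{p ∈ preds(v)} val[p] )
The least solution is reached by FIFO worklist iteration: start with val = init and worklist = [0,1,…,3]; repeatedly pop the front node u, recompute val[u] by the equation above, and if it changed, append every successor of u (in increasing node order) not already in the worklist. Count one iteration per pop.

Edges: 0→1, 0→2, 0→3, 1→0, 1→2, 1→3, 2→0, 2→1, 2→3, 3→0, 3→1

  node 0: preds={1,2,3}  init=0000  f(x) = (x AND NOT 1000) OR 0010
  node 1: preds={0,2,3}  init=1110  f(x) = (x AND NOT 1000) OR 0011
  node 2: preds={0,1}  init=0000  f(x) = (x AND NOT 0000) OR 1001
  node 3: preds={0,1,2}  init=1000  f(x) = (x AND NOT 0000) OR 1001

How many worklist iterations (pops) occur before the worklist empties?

8

Iteration log — 8 steps:
  step 1. node 0  ⊔preds=1110  new=0110  old=0000  +wl: 
  step 2. node 1  ⊔preds=1110  new=1111  old=1110  +wl: 0
  step 3. node 2  ⊔preds=1111  new=1111  old=0000  +wl: 1
  step 4. node 3  ⊔preds=1111  new=1111  old=1000  +wl: 
  step 5. node 0  ⊔preds=1111  new=0111  old=0110  +wl: 2,3
  step 6. node 1  ⊔preds=1111  new=1111  stable
  step 7. node 2  ⊔preds=1111  new=1111  stable
  step 8. node 3  ⊔preds=1111  new=1111  stable

Least fixpoint reached:
  node 0: 0111
  node 1: 1111
  node 2: 1111
  node 3: 1111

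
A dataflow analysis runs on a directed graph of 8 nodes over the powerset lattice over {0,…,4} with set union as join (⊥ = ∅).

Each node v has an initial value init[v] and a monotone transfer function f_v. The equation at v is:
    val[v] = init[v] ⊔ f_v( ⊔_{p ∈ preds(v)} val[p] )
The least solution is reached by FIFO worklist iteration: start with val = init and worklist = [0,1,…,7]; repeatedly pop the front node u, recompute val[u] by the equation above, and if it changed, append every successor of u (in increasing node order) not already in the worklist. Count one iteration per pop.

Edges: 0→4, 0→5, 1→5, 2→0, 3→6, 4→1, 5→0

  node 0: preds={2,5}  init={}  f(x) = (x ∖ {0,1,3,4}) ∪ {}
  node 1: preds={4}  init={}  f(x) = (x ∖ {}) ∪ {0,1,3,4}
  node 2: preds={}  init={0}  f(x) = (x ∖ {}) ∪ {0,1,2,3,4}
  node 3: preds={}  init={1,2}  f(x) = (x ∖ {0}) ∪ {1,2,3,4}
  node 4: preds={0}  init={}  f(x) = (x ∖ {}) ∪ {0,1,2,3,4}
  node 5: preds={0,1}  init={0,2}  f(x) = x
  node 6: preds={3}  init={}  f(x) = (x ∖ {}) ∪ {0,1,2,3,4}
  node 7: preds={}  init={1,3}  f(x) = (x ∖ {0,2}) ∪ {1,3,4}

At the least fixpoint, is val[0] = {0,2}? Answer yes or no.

no

Worklist (11 pops):
  #1 pop 0: in={0,2} → {2} (was {}); enqueue []
  #2 pop 1: in={} → {0,1,3,4} (was {}); enqueue []
  #3 pop 2: in={} → {0,1,2,3,4} (was {0}); enqueue [0]
  #4 pop 3: in={} → {1,2,3,4} (was {1,2}); enqueue []
  #5 pop 4: in={2} → {0,1,2,3,4} (was {}); enqueue [1]
  #6 pop 5: in={0,1,2,3,4} → {0,1,2,3,4} (was {0,2}); enqueue []
  #7 pop 6: in={1,2,3,4} → {0,1,2,3,4} (was {}); enqueue []
  #8 pop 7: in={} → {1,3,4} (was {1,3}); enqueue []
  #9 pop 0: in={0,1,2,3,4} → {2} (no change)
  #10 pop 1: in={0,1,2,3,4} → {0,1,2,3,4} (was {0,1,3,4}); enqueue [5]
  #11 pop 5: in={0,1,2,3,4} → {0,1,2,3,4} (no change)

Fixpoint:
  val[0] = {2}
  val[1] = {0,1,2,3,4}
  val[2] = {0,1,2,3,4}
  val[3] = {1,2,3,4}
  val[4] = {0,1,2,3,4}
  val[5] = {0,1,2,3,4}
  val[6] = {0,1,2,3,4}
  val[7] = {1,3,4}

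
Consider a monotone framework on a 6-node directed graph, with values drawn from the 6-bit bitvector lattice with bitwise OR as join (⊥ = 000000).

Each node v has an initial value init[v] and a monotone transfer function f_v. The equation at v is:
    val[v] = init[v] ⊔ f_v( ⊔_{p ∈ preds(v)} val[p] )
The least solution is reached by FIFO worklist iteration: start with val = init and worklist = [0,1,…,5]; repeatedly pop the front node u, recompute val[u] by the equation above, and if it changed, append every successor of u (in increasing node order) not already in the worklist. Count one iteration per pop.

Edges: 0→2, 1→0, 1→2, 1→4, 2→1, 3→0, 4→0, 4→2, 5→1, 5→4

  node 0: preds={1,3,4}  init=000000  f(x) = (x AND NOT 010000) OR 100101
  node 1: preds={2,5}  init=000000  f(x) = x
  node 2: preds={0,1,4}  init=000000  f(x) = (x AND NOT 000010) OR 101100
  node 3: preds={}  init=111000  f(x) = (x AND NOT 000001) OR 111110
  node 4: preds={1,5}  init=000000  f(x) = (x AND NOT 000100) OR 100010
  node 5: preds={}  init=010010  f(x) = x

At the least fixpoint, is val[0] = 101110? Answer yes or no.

no

Worklist (13 pops):
  #1 pop 0: in=111000 → 101101 (was 000000); enqueue []
  #2 pop 1: in=010010 → 010010 (was 000000); enqueue [0]
  #3 pop 2: in=111111 → 111101 (was 000000); enqueue [1]
  #4 pop 3: in=000000 → 111110 (was 111000); enqueue []
  #5 pop 4: in=010010 → 110010 (was 000000); enqueue [2]
  #6 pop 5: in=000000 → 010010 (no change)
  #7 pop 0: in=111110 → 101111 (was 101101); enqueue []
  #8 pop 1: in=111111 → 111111 (was 010010); enqueue [0,4]
  #9 pop 2: in=111111 → 111101 (no change)
  #10 pop 0: in=111111 → 101111 (no change)
  #11 pop 4: in=111111 → 111011 (was 110010); enqueue [0,2]
  #12 pop 0: in=111111 → 101111 (no change)
  #13 pop 2: in=111111 → 111101 (no change)

Fixpoint:
  val[0] = 101111
  val[1] = 111111
  val[2] = 111101
  val[3] = 111110
  val[4] = 111011
  val[5] = 010010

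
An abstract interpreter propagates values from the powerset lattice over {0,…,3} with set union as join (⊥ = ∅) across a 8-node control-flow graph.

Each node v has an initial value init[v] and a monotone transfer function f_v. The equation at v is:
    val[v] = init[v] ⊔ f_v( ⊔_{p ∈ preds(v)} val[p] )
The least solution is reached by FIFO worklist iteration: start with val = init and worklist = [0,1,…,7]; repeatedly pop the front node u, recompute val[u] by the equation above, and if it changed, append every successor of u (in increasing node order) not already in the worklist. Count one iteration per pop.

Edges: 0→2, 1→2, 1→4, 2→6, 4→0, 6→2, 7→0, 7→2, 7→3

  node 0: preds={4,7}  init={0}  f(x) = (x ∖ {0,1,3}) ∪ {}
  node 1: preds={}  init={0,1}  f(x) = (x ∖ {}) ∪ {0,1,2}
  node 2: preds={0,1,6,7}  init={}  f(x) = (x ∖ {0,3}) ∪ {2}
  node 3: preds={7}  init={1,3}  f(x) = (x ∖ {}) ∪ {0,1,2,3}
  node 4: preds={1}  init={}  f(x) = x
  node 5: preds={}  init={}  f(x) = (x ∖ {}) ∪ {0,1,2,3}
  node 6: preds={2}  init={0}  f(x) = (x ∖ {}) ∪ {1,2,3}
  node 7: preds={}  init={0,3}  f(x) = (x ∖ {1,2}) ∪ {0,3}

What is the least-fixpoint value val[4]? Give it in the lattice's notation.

Iteration log — 10 steps:
  step 1. node 0  ⊔preds={0,3}  new={0}  stable
  step 2. node 1  ⊔preds={}  new={0,1,2}  old={0,1}  +wl: 
  step 3. node 2  ⊔preds={0,1,2,3}  new={1,2}  old={}  +wl: 
  step 4. node 3  ⊔preds={0,3}  new={0,1,2,3}  old={1,3}  +wl: 
  step 5. node 4  ⊔preds={0,1,2}  new={0,1,2}  old={}  +wl: 0
  step 6. node 5  ⊔preds={}  new={0,1,2,3}  old={}  +wl: 
  step 7. node 6  ⊔preds={1,2}  new={0,1,2,3}  old={0}  +wl: 2
  step 8. node 7  ⊔preds={}  new={0,3}  stable
  step 9. node 0  ⊔preds={0,1,2,3}  new={0,2}  old={0}  +wl: 
  step 10. node 2  ⊔preds={0,1,2,3}  new={1,2}  stable

Least fixpoint reached:
  node 0: {0,2}
  node 1: {0,1,2}
  node 2: {1,2}
  node 3: {0,1,2,3}
  node 4: {0,1,2}
  node 5: {0,1,2,3}
  node 6: {0,1,2,3}
  node 7: {0,3}

{0,1,2}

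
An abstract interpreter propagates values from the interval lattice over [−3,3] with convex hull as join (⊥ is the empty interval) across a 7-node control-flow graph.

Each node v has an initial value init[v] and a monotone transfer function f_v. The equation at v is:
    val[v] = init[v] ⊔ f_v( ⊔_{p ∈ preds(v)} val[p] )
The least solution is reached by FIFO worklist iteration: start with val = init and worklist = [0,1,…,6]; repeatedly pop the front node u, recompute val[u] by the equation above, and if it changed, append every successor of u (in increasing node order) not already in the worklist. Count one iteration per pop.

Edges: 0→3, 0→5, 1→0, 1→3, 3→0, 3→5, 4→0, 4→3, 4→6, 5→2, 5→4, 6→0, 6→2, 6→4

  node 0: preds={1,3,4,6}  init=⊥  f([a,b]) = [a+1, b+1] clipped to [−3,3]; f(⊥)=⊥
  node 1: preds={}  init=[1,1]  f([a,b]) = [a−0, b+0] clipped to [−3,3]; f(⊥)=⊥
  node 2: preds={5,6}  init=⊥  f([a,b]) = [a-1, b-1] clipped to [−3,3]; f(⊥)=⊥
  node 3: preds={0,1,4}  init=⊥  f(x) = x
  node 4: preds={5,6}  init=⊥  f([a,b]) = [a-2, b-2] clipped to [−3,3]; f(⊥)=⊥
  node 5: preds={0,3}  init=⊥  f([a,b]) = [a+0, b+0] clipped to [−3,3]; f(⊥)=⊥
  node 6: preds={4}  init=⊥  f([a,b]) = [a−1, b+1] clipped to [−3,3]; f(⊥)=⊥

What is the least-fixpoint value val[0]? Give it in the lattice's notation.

[-2,3]

Worklist (25 pops):
  #1 pop 0: in=[1,1] → [2,2] (was ⊥); enqueue []
  #2 pop 1: in=⊥ → [1,1] (no change)
  #3 pop 2: in=⊥ → ⊥ (no change)
  #4 pop 3: in=[1,2] → [1,2] (was ⊥); enqueue [0]
  #5 pop 4: in=⊥ → ⊥ (no change)
  #6 pop 5: in=[1,2] → [1,2] (was ⊥); enqueue [2,4]
  #7 pop 6: in=⊥ → ⊥ (no change)
  #8 pop 0: in=[1,2] → [2,3] (was [2,2]); enqueue [3,5]
  #9 pop 2: in=[1,2] → [0,1] (was ⊥); enqueue []
  #10 pop 4: in=[1,2] → [-1,0] (was ⊥); enqueue [0,6]
  #11 pop 3: in=[-1,3] → [-1,3] (was [1,2]); enqueue []
  #12 pop 5: in=[-1,3] → [-1,3] (was [1,2]); enqueue [2,4]
  #13 pop 0: in=[-1,3] → [0,3] (was [2,3]); enqueue [3,5]
  #14 pop 6: in=[-1,0] → [-2,1] (was ⊥); enqueue [0]
  #15 pop 2: in=[-2,3] → [-3,2] (was [0,1]); enqueue []
  #16 pop 4: in=[-2,3] → [-3,1] (was [-1,0]); enqueue [6]
  #17 pop 3: in=[-3,3] → [-3,3] (was [-1,3]); enqueue []
  #18 pop 5: in=[-3,3] → [-3,3] (was [-1,3]); enqueue [2,4]
  #19 pop 0: in=[-3,3] → [-2,3] (was [0,3]); enqueue [3,5]
  #20 pop 6: in=[-3,1] → [-3,2] (was [-2,1]); enqueue [0]
  #21 pop 2: in=[-3,3] → [-3,2] (no change)
  #22 pop 4: in=[-3,3] → [-3,1] (no change)
  #23 pop 3: in=[-3,3] → [-3,3] (no change)
  #24 pop 5: in=[-3,3] → [-3,3] (no change)
  #25 pop 0: in=[-3,3] → [-2,3] (no change)

Fixpoint:
  val[0] = [-2,3]
  val[1] = [1,1]
  val[2] = [-3,2]
  val[3] = [-3,3]
  val[4] = [-3,1]
  val[5] = [-3,3]
  val[6] = [-3,2]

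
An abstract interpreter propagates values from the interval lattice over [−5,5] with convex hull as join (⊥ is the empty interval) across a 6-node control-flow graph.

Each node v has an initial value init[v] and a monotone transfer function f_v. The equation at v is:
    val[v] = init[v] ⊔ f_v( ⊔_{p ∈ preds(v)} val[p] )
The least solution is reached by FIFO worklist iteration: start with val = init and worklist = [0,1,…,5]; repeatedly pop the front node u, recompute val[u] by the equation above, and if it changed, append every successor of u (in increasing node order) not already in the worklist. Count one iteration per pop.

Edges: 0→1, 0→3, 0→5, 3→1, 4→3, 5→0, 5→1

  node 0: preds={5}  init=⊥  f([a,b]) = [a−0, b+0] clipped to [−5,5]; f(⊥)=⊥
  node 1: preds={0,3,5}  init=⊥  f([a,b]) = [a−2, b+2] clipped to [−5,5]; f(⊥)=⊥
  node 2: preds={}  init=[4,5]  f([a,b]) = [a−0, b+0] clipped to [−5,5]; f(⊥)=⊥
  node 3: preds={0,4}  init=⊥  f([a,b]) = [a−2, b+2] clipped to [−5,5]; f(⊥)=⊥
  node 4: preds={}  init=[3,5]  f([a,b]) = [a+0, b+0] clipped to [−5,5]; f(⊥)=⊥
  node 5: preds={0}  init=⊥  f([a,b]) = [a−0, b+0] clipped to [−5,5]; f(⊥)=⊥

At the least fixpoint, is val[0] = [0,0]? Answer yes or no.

Iteration log — 7 steps:
  step 1. node 0  ⊔preds=⊥  new=⊥  stable
  step 2. node 1  ⊔preds=⊥  new=⊥  stable
  step 3. node 2  ⊔preds=⊥  new=[4,5]  stable
  step 4. node 3  ⊔preds=[3,5]  new=[1,5]  old=⊥  +wl: 1
  step 5. node 4  ⊔preds=⊥  new=[3,5]  stable
  step 6. node 5  ⊔preds=⊥  new=⊥  stable
  step 7. node 1  ⊔preds=[1,5]  new=[-1,5]  old=⊥  +wl: 

Least fixpoint reached:
  node 0: ⊥
  node 1: [-1,5]
  node 2: [4,5]
  node 3: [1,5]
  node 4: [3,5]
  node 5: ⊥

no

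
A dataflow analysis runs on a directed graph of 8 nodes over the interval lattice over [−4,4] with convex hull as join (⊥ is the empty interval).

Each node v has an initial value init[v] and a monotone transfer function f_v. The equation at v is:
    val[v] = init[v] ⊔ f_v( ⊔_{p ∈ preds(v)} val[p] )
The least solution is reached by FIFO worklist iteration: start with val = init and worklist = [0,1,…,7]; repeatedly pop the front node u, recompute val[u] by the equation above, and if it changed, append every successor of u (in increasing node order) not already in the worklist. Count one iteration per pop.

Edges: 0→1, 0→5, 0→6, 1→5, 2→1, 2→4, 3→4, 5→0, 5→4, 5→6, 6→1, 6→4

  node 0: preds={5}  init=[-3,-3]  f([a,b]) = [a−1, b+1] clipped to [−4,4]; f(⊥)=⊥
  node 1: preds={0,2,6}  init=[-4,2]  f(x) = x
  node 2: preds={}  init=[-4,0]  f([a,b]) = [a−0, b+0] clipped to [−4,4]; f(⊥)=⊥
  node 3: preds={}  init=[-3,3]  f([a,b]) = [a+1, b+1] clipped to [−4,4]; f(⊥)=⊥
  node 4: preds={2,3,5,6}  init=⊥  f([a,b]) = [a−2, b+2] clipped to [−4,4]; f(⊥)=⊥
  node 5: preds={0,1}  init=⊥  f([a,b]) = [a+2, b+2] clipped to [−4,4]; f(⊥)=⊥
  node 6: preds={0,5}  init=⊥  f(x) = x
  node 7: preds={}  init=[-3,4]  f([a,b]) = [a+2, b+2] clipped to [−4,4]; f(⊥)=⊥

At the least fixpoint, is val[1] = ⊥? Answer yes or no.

no

Trace (13 dequeues):
  [1] u=0 | in ⊥ | out [-3,-3] | ==
  [2] u=1 | in [-4,0] | out [-4,2] | ==
  [3] u=2 | in ⊥ | out [-4,0] | ==
  [4] u=3 | in ⊥ | out [-3,3] | ==
  [5] u=4 | in [-4,3] | out [-4,4] | prev ⊥ | push {}
  [6] u=5 | in [-4,2] | out [-2,4] | prev ⊥ | push {0,4}
  [7] u=6 | in [-3,4] | out [-3,4] | prev ⊥ | push {1}
  [8] u=7 | in ⊥ | out [-3,4] | ==
  [9] u=0 | in [-2,4] | out [-3,4] | prev [-3,-3] | push {5,6}
  [10] u=4 | in [-4,4] | out [-4,4] | ==
  [11] u=1 | in [-4,4] | out [-4,4] | prev [-4,2] | push {}
  [12] u=5 | in [-4,4] | out [-2,4] | ==
  [13] u=6 | in [-3,4] | out [-3,4] | ==

Converged values:
  [0] [-3,4]
  [1] [-4,4]
  [2] [-4,0]
  [3] [-3,3]
  [4] [-4,4]
  [5] [-2,4]
  [6] [-3,4]
  [7] [-3,4]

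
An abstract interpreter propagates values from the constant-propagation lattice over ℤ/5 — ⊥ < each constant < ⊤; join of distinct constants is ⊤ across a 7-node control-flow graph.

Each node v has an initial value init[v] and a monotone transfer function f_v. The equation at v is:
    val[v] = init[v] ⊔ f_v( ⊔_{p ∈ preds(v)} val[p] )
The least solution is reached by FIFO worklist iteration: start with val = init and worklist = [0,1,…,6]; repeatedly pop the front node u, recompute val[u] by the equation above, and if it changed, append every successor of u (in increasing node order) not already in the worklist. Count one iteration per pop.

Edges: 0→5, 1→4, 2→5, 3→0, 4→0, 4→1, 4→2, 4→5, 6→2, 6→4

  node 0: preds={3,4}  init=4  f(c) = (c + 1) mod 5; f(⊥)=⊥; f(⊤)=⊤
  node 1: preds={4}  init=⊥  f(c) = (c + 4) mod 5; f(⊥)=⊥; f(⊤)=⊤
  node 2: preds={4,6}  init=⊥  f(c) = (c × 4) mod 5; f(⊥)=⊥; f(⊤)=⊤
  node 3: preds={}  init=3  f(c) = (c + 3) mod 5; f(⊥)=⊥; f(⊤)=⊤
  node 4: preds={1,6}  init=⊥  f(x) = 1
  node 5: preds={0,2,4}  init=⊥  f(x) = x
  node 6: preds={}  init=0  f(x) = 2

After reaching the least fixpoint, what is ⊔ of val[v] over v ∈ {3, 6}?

Worklist (12 pops):
  #1 pop 0: in=3 → 4 (no change)
  #2 pop 1: in=⊥ → ⊥ (no change)
  #3 pop 2: in=0 → 0 (was ⊥); enqueue []
  #4 pop 3: in=⊥ → 3 (no change)
  #5 pop 4: in=0 → 1 (was ⊥); enqueue [0,1,2]
  #6 pop 5: in=⊤ → ⊤ (was ⊥); enqueue []
  #7 pop 6: in=⊥ → ⊤ (was 0); enqueue [4]
  #8 pop 0: in=⊤ → ⊤ (was 4); enqueue [5]
  #9 pop 1: in=1 → 0 (was ⊥); enqueue []
  #10 pop 2: in=⊤ → ⊤ (was 0); enqueue []
  #11 pop 4: in=⊤ → 1 (no change)
  #12 pop 5: in=⊤ → ⊤ (no change)

Fixpoint:
  val[0] = ⊤
  val[1] = 0
  val[2] = ⊤
  val[3] = 3
  val[4] = 1
  val[5] = ⊤
  val[6] = ⊤

⊤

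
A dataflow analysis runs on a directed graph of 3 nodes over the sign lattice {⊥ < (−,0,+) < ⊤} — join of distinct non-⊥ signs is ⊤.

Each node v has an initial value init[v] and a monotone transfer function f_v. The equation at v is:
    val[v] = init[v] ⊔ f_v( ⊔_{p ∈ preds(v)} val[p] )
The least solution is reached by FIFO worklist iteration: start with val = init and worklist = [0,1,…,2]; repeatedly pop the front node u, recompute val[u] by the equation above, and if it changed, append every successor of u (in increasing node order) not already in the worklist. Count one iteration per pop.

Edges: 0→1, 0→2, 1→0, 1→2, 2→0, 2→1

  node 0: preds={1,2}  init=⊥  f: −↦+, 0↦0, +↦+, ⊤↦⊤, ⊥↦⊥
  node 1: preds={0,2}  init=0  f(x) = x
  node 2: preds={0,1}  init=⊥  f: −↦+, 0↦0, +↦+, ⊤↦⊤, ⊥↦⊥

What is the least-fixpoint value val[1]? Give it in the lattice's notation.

Iteration log — 5 steps:
  step 1. node 0  ⊔preds=0  new=0  old=⊥  +wl: 
  step 2. node 1  ⊔preds=0  new=0  stable
  step 3. node 2  ⊔preds=0  new=0  old=⊥  +wl: 0,1
  step 4. node 0  ⊔preds=0  new=0  stable
  step 5. node 1  ⊔preds=0  new=0  stable

Least fixpoint reached:
  node 0: 0
  node 1: 0
  node 2: 0

0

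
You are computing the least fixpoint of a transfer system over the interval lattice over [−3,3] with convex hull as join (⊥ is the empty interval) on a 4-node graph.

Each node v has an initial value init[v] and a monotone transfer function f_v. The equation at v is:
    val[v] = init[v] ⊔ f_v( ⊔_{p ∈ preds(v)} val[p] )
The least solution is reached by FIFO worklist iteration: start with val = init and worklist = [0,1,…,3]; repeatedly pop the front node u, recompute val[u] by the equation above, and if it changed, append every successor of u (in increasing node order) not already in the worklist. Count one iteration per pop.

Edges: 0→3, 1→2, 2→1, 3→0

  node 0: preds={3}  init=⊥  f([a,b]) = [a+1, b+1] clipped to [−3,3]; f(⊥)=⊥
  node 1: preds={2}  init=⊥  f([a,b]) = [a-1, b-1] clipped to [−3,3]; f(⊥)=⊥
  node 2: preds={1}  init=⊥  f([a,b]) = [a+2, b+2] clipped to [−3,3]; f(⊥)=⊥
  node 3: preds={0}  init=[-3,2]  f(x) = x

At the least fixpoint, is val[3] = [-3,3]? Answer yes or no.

yes

Worklist (5 pops):
  #1 pop 0: in=[-3,2] → [-2,3] (was ⊥); enqueue []
  #2 pop 1: in=⊥ → ⊥ (no change)
  #3 pop 2: in=⊥ → ⊥ (no change)
  #4 pop 3: in=[-2,3] → [-3,3] (was [-3,2]); enqueue [0]
  #5 pop 0: in=[-3,3] → [-2,3] (no change)

Fixpoint:
  val[0] = [-2,3]
  val[1] = ⊥
  val[2] = ⊥
  val[3] = [-3,3]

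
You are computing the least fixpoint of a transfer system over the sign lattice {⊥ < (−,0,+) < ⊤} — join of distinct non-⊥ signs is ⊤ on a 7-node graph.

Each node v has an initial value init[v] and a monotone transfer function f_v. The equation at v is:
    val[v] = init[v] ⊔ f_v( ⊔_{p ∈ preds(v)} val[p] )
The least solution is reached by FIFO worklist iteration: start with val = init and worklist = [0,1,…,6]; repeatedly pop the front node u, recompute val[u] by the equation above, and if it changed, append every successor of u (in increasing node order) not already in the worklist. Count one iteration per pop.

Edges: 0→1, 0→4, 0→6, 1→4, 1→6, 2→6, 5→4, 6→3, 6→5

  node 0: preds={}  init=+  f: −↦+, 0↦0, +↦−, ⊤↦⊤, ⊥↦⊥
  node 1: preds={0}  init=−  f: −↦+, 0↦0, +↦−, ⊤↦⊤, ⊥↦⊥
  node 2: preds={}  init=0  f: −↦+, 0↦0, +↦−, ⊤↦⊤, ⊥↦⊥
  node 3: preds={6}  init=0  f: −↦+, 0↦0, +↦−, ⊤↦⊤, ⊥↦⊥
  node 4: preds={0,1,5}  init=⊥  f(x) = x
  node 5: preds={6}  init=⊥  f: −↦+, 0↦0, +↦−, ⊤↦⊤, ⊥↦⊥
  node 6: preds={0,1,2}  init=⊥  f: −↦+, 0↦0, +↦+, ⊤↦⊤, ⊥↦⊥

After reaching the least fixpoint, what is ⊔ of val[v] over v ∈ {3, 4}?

Iteration log — 10 steps:
  step 1. node 0  ⊔preds=⊥  new=+  stable
  step 2. node 1  ⊔preds=+  new=−  stable
  step 3. node 2  ⊔preds=⊥  new=0  stable
  step 4. node 3  ⊔preds=⊥  new=0  stable
  step 5. node 4  ⊔preds=⊤  new=⊤  old=⊥  +wl: 
  step 6. node 5  ⊔preds=⊥  new=⊥  stable
  step 7. node 6  ⊔preds=⊤  new=⊤  old=⊥  +wl: 3,5
  step 8. node 3  ⊔preds=⊤  new=⊤  old=0  +wl: 
  step 9. node 5  ⊔preds=⊤  new=⊤  old=⊥  +wl: 4
  step 10. node 4  ⊔preds=⊤  new=⊤  stable

Least fixpoint reached:
  node 0: +
  node 1: −
  node 2: 0
  node 3: ⊤
  node 4: ⊤
  node 5: ⊤
  node 6: ⊤

⊤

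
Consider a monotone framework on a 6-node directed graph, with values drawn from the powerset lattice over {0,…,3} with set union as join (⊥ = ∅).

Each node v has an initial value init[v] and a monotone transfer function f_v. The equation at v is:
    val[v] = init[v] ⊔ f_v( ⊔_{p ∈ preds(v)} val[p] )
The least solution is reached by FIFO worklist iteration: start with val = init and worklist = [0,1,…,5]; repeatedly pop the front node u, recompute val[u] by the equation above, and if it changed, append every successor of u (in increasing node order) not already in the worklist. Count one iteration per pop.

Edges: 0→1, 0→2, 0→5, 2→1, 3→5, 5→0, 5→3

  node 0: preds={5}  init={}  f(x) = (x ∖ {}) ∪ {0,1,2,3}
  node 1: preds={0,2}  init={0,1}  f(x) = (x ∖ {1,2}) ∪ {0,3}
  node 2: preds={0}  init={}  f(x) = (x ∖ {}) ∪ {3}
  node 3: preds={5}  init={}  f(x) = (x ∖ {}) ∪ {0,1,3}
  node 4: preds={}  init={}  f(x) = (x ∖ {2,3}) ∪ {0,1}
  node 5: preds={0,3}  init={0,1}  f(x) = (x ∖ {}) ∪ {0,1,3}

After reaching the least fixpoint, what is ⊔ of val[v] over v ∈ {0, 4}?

{0,1,2,3}

Worklist (10 pops):
  #1 pop 0: in={0,1} → {0,1,2,3} (was {}); enqueue []
  #2 pop 1: in={0,1,2,3} → {0,1,3} (was {0,1}); enqueue []
  #3 pop 2: in={0,1,2,3} → {0,1,2,3} (was {}); enqueue [1]
  #4 pop 3: in={0,1} → {0,1,3} (was {}); enqueue []
  #5 pop 4: in={} → {0,1} (was {}); enqueue []
  #6 pop 5: in={0,1,2,3} → {0,1,2,3} (was {0,1}); enqueue [0,3]
  #7 pop 1: in={0,1,2,3} → {0,1,3} (no change)
  #8 pop 0: in={0,1,2,3} → {0,1,2,3} (no change)
  #9 pop 3: in={0,1,2,3} → {0,1,2,3} (was {0,1,3}); enqueue [5]
  #10 pop 5: in={0,1,2,3} → {0,1,2,3} (no change)

Fixpoint:
  val[0] = {0,1,2,3}
  val[1] = {0,1,3}
  val[2] = {0,1,2,3}
  val[3] = {0,1,2,3}
  val[4] = {0,1}
  val[5] = {0,1,2,3}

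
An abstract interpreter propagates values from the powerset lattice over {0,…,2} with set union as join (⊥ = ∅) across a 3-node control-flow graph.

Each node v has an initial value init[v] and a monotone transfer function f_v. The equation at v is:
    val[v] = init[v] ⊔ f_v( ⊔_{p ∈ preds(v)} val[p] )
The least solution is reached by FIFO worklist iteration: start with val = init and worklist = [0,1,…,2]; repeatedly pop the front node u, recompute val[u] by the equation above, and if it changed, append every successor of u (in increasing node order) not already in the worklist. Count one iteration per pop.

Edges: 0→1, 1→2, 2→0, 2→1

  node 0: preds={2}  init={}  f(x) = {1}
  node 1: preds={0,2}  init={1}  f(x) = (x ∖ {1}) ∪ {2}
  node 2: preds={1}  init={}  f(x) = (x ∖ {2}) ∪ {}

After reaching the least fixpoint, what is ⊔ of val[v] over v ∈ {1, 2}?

{1,2}

Trace (5 dequeues):
  [1] u=0 | in {} | out {1} | prev {} | push {}
  [2] u=1 | in {1} | out {1,2} | prev {1} | push {}
  [3] u=2 | in {1,2} | out {1} | prev {} | push {0,1}
  [4] u=0 | in {1} | out {1} | ==
  [5] u=1 | in {1} | out {1,2} | ==

Converged values:
  [0] {1}
  [1] {1,2}
  [2] {1}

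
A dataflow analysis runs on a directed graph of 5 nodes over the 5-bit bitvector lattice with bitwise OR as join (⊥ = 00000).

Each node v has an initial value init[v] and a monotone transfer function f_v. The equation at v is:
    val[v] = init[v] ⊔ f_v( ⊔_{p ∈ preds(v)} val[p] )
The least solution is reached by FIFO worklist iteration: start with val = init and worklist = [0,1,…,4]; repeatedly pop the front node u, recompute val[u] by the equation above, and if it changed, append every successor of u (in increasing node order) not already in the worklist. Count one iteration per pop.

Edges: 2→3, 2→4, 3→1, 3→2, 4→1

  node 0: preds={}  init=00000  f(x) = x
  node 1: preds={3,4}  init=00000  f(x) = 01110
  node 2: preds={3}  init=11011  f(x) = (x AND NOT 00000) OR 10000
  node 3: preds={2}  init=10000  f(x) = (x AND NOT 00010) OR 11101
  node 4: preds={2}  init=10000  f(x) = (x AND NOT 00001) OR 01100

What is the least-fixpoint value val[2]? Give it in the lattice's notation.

11111

Iteration log — 9 steps:
  step 1. node 0  ⊔preds=00000  new=00000  stable
  step 2. node 1  ⊔preds=10000  new=01110  old=00000  +wl: 
  step 3. node 2  ⊔preds=10000  new=11011  stable
  step 4. node 3  ⊔preds=11011  new=11101  old=10000  +wl: 1,2
  step 5. node 4  ⊔preds=11011  new=11110  old=10000  +wl: 
  step 6. node 1  ⊔preds=11111  new=01110  stable
  step 7. node 2  ⊔preds=11101  new=11111  old=11011  +wl: 3,4
  step 8. node 3  ⊔preds=11111  new=11101  stable
  step 9. node 4  ⊔preds=11111  new=11110  stable

Least fixpoint reached:
  node 0: 00000
  node 1: 01110
  node 2: 11111
  node 3: 11101
  node 4: 11110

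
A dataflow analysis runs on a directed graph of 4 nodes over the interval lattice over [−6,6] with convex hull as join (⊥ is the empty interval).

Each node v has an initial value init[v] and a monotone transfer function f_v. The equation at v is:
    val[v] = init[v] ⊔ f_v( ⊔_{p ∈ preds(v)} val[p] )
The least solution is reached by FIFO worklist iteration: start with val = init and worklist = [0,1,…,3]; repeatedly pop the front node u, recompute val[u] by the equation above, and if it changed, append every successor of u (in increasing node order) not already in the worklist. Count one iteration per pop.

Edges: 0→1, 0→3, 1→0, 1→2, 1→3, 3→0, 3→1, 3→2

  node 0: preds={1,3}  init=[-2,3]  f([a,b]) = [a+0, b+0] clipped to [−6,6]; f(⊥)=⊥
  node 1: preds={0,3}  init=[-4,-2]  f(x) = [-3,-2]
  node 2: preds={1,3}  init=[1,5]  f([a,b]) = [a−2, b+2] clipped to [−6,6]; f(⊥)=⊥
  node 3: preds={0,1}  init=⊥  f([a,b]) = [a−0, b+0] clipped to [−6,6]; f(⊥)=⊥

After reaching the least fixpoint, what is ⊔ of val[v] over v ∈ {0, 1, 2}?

Trace (7 dequeues):
  [1] u=0 | in [-4,-2] | out [-4,3] | prev [-2,3] | push {}
  [2] u=1 | in [-4,3] | out [-4,-2] | ==
  [3] u=2 | in [-4,-2] | out [-6,5] | prev [1,5] | push {}
  [4] u=3 | in [-4,3] | out [-4,3] | prev ⊥ | push {0,1,2}
  [5] u=0 | in [-4,3] | out [-4,3] | ==
  [6] u=1 | in [-4,3] | out [-4,-2] | ==
  [7] u=2 | in [-4,3] | out [-6,5] | ==

Converged values:
  [0] [-4,3]
  [1] [-4,-2]
  [2] [-6,5]
  [3] [-4,3]

[-6,5]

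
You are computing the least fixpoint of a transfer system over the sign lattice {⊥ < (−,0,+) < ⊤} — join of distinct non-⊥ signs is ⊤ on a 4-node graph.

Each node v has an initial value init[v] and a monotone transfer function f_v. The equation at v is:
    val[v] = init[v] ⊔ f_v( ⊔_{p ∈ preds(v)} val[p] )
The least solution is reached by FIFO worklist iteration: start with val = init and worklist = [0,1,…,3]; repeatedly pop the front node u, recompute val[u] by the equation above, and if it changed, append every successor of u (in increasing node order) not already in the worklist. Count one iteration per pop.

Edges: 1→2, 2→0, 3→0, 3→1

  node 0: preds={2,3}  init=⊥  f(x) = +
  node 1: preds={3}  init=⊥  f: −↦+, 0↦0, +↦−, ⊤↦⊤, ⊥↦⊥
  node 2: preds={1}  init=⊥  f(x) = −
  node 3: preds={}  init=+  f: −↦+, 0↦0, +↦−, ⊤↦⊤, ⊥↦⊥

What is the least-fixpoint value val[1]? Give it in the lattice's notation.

Worklist (5 pops):
  #1 pop 0: in=+ → + (was ⊥); enqueue []
  #2 pop 1: in=+ → − (was ⊥); enqueue []
  #3 pop 2: in=− → − (was ⊥); enqueue [0]
  #4 pop 3: in=⊥ → + (no change)
  #5 pop 0: in=⊤ → + (no change)

Fixpoint:
  val[0] = +
  val[1] = −
  val[2] = −
  val[3] = +

−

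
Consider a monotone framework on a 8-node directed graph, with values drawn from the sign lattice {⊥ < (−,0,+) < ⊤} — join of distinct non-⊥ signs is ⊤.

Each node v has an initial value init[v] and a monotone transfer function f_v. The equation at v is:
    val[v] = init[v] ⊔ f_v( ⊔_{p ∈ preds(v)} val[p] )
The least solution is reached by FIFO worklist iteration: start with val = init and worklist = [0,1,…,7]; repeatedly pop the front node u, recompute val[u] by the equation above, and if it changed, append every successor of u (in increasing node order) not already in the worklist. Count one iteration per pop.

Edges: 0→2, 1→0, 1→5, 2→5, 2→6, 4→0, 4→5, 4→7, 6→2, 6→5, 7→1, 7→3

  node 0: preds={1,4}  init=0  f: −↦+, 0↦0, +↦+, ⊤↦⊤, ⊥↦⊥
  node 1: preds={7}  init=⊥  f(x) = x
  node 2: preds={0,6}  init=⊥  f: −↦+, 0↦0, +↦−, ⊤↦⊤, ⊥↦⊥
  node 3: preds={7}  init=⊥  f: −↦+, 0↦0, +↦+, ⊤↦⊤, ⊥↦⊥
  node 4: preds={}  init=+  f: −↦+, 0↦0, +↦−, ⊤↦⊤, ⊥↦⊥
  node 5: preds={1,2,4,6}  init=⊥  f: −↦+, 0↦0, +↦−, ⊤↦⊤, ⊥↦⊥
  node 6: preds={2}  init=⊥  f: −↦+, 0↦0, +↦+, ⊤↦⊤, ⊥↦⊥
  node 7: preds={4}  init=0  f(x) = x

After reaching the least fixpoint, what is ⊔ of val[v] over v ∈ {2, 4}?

Iteration log — 15 steps:
  step 1. node 0  ⊔preds=+  new=⊤  old=0  +wl: 
  step 2. node 1  ⊔preds=0  new=0  old=⊥  +wl: 0
  step 3. node 2  ⊔preds=⊤  new=⊤  old=⊥  +wl: 
  step 4. node 3  ⊔preds=0  new=0  old=⊥  +wl: 
  step 5. node 4  ⊔preds=⊥  new=+  stable
  step 6. node 5  ⊔preds=⊤  new=⊤  old=⊥  +wl: 
  step 7. node 6  ⊔preds=⊤  new=⊤  old=⊥  +wl: 2,5
  step 8. node 7  ⊔preds=+  new=⊤  old=0  +wl: 1,3
  step 9. node 0  ⊔preds=⊤  new=⊤  stable
  step 10. node 2  ⊔preds=⊤  new=⊤  stable
  step 11. node 5  ⊔preds=⊤  new=⊤  stable
  step 12. node 1  ⊔preds=⊤  new=⊤  old=0  +wl: 0,5
  step 13. node 3  ⊔preds=⊤  new=⊤  old=0  +wl: 
  step 14. node 0  ⊔preds=⊤  new=⊤  stable
  step 15. node 5  ⊔preds=⊤  new=⊤  stable

Least fixpoint reached:
  node 0: ⊤
  node 1: ⊤
  node 2: ⊤
  node 3: ⊤
  node 4: +
  node 5: ⊤
  node 6: ⊤
  node 7: ⊤

⊤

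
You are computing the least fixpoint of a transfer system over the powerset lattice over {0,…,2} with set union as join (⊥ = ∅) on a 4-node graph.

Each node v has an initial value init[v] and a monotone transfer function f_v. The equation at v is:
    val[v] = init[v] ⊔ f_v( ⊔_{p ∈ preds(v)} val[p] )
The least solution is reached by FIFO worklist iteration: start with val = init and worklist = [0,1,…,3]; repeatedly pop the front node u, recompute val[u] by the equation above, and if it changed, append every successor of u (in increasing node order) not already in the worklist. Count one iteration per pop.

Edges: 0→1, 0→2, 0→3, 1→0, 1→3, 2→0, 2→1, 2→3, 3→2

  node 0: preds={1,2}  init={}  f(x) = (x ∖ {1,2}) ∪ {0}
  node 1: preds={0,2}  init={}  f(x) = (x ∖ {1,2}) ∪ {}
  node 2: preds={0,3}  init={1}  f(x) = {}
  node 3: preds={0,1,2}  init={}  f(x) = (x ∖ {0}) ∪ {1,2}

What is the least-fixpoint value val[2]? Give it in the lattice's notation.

Worklist (6 pops):
  #1 pop 0: in={1} → {0} (was {}); enqueue []
  #2 pop 1: in={0,1} → {0} (was {}); enqueue [0]
  #3 pop 2: in={0} → {1} (no change)
  #4 pop 3: in={0,1} → {1,2} (was {}); enqueue [2]
  #5 pop 0: in={0,1} → {0} (no change)
  #6 pop 2: in={0,1,2} → {1} (no change)

Fixpoint:
  val[0] = {0}
  val[1] = {0}
  val[2] = {1}
  val[3] = {1,2}

{1}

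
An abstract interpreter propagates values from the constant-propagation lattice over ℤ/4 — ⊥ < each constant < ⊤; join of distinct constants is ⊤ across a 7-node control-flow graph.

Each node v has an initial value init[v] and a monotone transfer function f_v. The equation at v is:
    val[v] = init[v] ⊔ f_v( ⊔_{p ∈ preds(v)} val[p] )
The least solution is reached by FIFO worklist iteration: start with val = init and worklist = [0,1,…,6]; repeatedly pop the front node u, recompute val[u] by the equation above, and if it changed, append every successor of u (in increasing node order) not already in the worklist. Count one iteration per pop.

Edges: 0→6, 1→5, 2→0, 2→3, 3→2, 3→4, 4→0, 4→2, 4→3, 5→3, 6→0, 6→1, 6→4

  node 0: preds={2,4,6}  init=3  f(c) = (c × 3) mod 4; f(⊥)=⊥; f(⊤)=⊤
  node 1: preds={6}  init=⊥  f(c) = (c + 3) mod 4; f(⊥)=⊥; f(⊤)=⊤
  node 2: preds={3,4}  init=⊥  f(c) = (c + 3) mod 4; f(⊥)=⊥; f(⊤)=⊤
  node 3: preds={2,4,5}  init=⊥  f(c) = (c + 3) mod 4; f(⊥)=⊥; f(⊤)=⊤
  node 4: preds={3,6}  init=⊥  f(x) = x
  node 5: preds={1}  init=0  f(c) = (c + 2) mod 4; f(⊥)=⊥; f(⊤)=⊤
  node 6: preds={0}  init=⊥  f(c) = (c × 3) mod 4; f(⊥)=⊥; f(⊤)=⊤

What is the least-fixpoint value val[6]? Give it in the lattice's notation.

⊤

Iteration log — 20 steps:
  step 1. node 0  ⊔preds=⊥  new=3  stable
  step 2. node 1  ⊔preds=⊥  new=⊥  stable
  step 3. node 2  ⊔preds=⊥  new=⊥  stable
  step 4. node 3  ⊔preds=0  new=3  old=⊥  +wl: 2
  step 5. node 4  ⊔preds=3  new=3  old=⊥  +wl: 0,3
  step 6. node 5  ⊔preds=⊥  new=0  stable
  step 7. node 6  ⊔preds=3  new=1  old=⊥  +wl: 1,4
  step 8. node 2  ⊔preds=3  new=2  old=⊥  +wl: 
  step 9. node 0  ⊔preds=⊤  new=⊤  old=3  +wl: 6
  step 10. node 3  ⊔preds=⊤  new=⊤  old=3  +wl: 2
  step 11. node 1  ⊔preds=1  new=0  old=⊥  +wl: 5
  step 12. node 4  ⊔preds=⊤  new=⊤  old=3  +wl: 0,3
  step 13. node 6  ⊔preds=⊤  new=⊤  old=1  +wl: 1,4
  step 14. node 2  ⊔preds=⊤  new=⊤  old=2  +wl: 
  step 15. node 5  ⊔preds=0  new=⊤  old=0  +wl: 
  step 16. node 0  ⊔preds=⊤  new=⊤  stable
  step 17. node 3  ⊔preds=⊤  new=⊤  stable
  step 18. node 1  ⊔preds=⊤  new=⊤  old=0  +wl: 5
  step 19. node 4  ⊔preds=⊤  new=⊤  stable
  step 20. node 5  ⊔preds=⊤  new=⊤  stable

Least fixpoint reached:
  node 0: ⊤
  node 1: ⊤
  node 2: ⊤
  node 3: ⊤
  node 4: ⊤
  node 5: ⊤
  node 6: ⊤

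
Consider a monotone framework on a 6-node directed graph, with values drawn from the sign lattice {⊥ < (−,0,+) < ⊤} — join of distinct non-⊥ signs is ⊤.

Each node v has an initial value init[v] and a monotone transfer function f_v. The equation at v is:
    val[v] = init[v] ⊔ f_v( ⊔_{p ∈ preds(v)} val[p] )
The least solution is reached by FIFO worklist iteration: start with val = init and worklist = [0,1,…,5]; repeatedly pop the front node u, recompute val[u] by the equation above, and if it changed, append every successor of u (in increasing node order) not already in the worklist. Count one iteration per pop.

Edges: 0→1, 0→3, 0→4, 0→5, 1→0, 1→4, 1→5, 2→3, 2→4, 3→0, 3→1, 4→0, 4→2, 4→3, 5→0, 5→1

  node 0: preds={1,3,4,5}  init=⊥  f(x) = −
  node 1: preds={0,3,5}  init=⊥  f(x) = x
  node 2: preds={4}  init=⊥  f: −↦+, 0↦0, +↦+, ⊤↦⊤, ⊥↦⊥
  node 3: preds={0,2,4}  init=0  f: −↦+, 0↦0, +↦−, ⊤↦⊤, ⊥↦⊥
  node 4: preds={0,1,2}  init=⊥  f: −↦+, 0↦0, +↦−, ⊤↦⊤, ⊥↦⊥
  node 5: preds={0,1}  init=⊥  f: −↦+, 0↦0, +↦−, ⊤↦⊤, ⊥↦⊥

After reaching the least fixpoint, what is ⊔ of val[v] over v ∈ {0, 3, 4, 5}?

Worklist (11 pops):
  #1 pop 0: in=0 → − (was ⊥); enqueue []
  #2 pop 1: in=⊤ → ⊤ (was ⊥); enqueue [0]
  #3 pop 2: in=⊥ → ⊥ (no change)
  #4 pop 3: in=− → ⊤ (was 0); enqueue [1]
  #5 pop 4: in=⊤ → ⊤ (was ⊥); enqueue [2,3]
  #6 pop 5: in=⊤ → ⊤ (was ⊥); enqueue []
  #7 pop 0: in=⊤ → − (no change)
  #8 pop 1: in=⊤ → ⊤ (no change)
  #9 pop 2: in=⊤ → ⊤ (was ⊥); enqueue [4]
  #10 pop 3: in=⊤ → ⊤ (no change)
  #11 pop 4: in=⊤ → ⊤ (no change)

Fixpoint:
  val[0] = −
  val[1] = ⊤
  val[2] = ⊤
  val[3] = ⊤
  val[4] = ⊤
  val[5] = ⊤

⊤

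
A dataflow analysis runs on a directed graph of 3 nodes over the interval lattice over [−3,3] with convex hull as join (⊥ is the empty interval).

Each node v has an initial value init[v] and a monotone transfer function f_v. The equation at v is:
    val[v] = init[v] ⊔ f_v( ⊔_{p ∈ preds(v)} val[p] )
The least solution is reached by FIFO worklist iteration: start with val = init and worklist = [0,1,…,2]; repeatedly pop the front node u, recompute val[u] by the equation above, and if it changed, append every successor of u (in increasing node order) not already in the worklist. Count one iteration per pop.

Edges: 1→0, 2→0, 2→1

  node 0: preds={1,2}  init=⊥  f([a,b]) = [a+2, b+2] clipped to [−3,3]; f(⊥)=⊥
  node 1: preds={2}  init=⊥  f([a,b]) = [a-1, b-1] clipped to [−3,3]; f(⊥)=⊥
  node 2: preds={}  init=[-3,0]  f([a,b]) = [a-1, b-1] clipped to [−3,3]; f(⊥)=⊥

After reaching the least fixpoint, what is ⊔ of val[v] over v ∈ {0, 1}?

[-3,2]

Trace (4 dequeues):
  [1] u=0 | in [-3,0] | out [-1,2] | prev ⊥ | push {}
  [2] u=1 | in [-3,0] | out [-3,-1] | prev ⊥ | push {0}
  [3] u=2 | in ⊥ | out [-3,0] | ==
  [4] u=0 | in [-3,0] | out [-1,2] | ==

Converged values:
  [0] [-1,2]
  [1] [-3,-1]
  [2] [-3,0]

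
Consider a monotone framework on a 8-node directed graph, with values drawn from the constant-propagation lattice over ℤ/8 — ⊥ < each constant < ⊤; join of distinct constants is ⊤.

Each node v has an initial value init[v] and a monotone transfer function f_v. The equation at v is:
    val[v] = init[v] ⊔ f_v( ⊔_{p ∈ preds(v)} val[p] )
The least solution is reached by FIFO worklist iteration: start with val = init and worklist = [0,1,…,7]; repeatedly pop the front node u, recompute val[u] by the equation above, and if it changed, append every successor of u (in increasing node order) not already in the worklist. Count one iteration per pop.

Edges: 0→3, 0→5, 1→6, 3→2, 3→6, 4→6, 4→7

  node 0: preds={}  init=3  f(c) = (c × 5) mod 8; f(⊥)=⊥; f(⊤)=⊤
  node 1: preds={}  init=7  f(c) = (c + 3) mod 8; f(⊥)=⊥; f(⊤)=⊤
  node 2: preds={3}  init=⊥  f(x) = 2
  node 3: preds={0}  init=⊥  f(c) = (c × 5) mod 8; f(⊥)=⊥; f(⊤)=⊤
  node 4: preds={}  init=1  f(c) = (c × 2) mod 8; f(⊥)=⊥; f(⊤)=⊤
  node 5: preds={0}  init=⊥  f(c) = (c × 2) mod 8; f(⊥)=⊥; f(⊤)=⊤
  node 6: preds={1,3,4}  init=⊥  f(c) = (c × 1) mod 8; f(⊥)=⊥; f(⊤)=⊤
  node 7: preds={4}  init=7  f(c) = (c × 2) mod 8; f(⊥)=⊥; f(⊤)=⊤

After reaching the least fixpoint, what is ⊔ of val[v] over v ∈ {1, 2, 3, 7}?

Iteration log — 9 steps:
  step 1. node 0  ⊔preds=⊥  new=3  stable
  step 2. node 1  ⊔preds=⊥  new=7  stable
  step 3. node 2  ⊔preds=⊥  new=2  old=⊥  +wl: 
  step 4. node 3  ⊔preds=3  new=7  old=⊥  +wl: 2
  step 5. node 4  ⊔preds=⊥  new=1  stable
  step 6. node 5  ⊔preds=3  new=6  old=⊥  +wl: 
  step 7. node 6  ⊔preds=⊤  new=⊤  old=⊥  +wl: 
  step 8. node 7  ⊔preds=1  new=⊤  old=7  +wl: 
  step 9. node 2  ⊔preds=7  new=2  stable

Least fixpoint reached:
  node 0: 3
  node 1: 7
  node 2: 2
  node 3: 7
  node 4: 1
  node 5: 6
  node 6: ⊤
  node 7: ⊤

⊤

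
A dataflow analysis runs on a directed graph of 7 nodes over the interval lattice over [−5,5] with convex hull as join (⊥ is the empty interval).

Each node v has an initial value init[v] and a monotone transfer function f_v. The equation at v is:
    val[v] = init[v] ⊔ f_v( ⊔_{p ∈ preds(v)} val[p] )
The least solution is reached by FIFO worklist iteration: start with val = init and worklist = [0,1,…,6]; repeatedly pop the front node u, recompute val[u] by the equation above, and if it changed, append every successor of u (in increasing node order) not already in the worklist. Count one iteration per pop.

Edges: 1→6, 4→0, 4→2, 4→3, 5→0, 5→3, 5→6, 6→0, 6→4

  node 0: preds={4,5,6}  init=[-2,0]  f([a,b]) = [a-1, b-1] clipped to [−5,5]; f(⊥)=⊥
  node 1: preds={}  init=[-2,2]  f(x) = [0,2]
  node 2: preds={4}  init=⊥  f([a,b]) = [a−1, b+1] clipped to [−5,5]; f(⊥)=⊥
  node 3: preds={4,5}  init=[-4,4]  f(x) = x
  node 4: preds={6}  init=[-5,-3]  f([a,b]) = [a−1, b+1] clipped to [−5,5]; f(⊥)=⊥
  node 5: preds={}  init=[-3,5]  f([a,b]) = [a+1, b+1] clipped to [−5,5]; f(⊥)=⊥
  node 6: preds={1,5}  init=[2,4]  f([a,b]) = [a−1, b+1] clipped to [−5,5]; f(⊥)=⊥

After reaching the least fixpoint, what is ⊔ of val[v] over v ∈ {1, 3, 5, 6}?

Worklist (11 pops):
  #1 pop 0: in=[-5,5] → [-5,4] (was [-2,0]); enqueue []
  #2 pop 1: in=⊥ → [-2,2] (no change)
  #3 pop 2: in=[-5,-3] → [-5,-2] (was ⊥); enqueue []
  #4 pop 3: in=[-5,5] → [-5,5] (was [-4,4]); enqueue []
  #5 pop 4: in=[2,4] → [-5,5] (was [-5,-3]); enqueue [0,2,3]
  #6 pop 5: in=⊥ → [-3,5] (no change)
  #7 pop 6: in=[-3,5] → [-4,5] (was [2,4]); enqueue [4]
  #8 pop 0: in=[-5,5] → [-5,4] (no change)
  #9 pop 2: in=[-5,5] → [-5,5] (was [-5,-2]); enqueue []
  #10 pop 3: in=[-5,5] → [-5,5] (no change)
  #11 pop 4: in=[-4,5] → [-5,5] (no change)

Fixpoint:
  val[0] = [-5,4]
  val[1] = [-2,2]
  val[2] = [-5,5]
  val[3] = [-5,5]
  val[4] = [-5,5]
  val[5] = [-3,5]
  val[6] = [-4,5]

[-5,5]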